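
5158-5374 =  - 216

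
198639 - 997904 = - 799265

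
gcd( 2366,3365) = 1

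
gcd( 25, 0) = 25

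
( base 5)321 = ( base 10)86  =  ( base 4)1112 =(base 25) 3b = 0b1010110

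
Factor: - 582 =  - 2^1*3^1*97^1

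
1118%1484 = 1118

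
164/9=164/9=18.22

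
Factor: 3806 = 2^1*11^1 *173^1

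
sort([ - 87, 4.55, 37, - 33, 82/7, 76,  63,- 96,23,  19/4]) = [-96, - 87 , - 33, 4.55, 19/4,82/7, 23, 37, 63, 76]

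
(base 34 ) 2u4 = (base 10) 3336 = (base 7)12504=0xD08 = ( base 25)58B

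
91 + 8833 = 8924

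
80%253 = 80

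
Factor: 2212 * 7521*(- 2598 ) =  - 2^3*3^2*7^1*23^1*79^1  *  109^1*433^1=- 43221502296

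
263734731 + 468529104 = 732263835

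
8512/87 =8512/87 =97.84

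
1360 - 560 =800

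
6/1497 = 2/499= 0.00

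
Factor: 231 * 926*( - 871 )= - 186312126 = -  2^1*3^1 * 7^1*11^1 * 13^1*67^1*463^1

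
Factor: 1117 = 1117^1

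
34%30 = 4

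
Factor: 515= 5^1*103^1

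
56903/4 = 14225 + 3/4= 14225.75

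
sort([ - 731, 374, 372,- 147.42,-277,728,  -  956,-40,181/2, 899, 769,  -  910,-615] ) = [ - 956, -910, - 731, - 615 , - 277,-147.42, - 40,181/2,372 , 374,  728, 769, 899] 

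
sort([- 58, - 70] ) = [-70, - 58]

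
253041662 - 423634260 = - 170592598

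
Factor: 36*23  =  2^2*3^2 * 23^1 = 828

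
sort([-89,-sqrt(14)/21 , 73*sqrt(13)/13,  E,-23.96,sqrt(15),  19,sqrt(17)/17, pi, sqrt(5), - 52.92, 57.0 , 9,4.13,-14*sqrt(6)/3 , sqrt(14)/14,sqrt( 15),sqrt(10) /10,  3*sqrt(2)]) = [  -  89,-52.92, - 23.96, - 14*sqrt (6) /3,-sqrt(14) /21,sqrt(17)/17,sqrt(14 ) /14,  sqrt(10)/10,  sqrt(5),E,pi, sqrt( 15 ) , sqrt(15),4.13,  3 * sqrt( 2),  9, 19,  73*sqrt(13)/13,  57.0]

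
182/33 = 182/33 =5.52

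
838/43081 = 838/43081= 0.02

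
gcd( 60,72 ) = 12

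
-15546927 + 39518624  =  23971697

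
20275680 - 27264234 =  - 6988554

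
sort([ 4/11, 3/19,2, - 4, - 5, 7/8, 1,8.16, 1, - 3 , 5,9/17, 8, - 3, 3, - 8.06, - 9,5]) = [ - 9, - 8.06, - 5,-4 , - 3, - 3,3/19 , 4/11,9/17,7/8,1, 1, 2,  3,5,  5, 8, 8.16] 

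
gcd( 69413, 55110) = 1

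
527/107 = 527/107 = 4.93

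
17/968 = 17/968 = 0.02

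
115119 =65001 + 50118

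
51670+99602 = 151272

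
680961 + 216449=897410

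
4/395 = 4/395 = 0.01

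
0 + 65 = 65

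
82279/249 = 82279/249 = 330.44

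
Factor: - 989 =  - 23^1*43^1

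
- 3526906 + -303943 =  - 3830849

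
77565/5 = 15513 = 15513.00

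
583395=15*38893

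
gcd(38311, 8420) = 421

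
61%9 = 7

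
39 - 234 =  - 195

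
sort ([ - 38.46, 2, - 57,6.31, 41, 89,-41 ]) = [-57,-41,  -  38.46, 2, 6.31 , 41, 89 ]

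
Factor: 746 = 2^1*373^1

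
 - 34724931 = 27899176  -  62624107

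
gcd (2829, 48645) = 69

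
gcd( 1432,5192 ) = 8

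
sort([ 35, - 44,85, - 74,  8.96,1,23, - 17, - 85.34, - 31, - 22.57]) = [  -  85.34,-74,-44, - 31,-22.57 ,- 17,1,  8.96,23,35,85] 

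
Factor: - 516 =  - 2^2*3^1*43^1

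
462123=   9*51347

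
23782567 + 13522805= 37305372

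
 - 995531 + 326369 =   -  669162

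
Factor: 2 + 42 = 2^2*11^1 = 44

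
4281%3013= 1268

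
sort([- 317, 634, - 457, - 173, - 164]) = [ - 457, - 317 , - 173, - 164,  634] 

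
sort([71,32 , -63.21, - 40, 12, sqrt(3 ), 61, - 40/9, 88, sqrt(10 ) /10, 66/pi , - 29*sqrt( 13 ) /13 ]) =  [ - 63.21, - 40, - 29*sqrt( 13)/13,- 40/9 , sqrt( 10) /10, sqrt( 3), 12, 66/pi, 32,61, 71, 88 ]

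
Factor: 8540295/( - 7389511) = -3^1*5^1*79^1*263^( - 1 )* 7207^1*28097^( - 1 ) 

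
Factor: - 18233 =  - 18233^1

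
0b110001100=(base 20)jg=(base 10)396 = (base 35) bb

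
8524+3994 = 12518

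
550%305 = 245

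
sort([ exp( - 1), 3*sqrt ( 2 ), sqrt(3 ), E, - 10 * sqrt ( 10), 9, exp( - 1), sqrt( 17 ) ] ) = [ - 10*sqrt(10 ), exp( - 1), exp ( - 1), sqrt( 3),E, sqrt(17), 3 * sqrt (2),  9]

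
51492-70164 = - 18672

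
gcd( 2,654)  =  2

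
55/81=55/81 = 0.68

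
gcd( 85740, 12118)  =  2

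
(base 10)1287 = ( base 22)2eb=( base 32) 187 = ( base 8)2407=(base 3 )1202200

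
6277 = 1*6277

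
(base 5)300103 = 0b10010010111011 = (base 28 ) BRN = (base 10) 9403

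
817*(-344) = -281048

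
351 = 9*39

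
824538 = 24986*33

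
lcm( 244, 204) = 12444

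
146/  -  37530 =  - 73/18765 = - 0.00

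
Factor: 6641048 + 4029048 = 2^4*19^1*35099^1 = 10670096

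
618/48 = 12 + 7/8 = 12.88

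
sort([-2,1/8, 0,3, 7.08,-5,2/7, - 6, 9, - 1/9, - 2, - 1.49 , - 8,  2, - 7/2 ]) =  [  -  8 , - 6, - 5,-7/2, - 2, - 2, - 1.49 , - 1/9,0,1/8,2/7,2,3 , 7.08,9]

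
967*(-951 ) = -919617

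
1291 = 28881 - 27590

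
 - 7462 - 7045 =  - 14507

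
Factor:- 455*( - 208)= 2^4 * 5^1*7^1*13^2  =  94640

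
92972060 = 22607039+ 70365021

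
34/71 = 34/71 = 0.48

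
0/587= 0  =  0.00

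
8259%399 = 279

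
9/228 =3/76 = 0.04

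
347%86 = 3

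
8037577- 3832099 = 4205478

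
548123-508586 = 39537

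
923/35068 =923/35068  =  0.03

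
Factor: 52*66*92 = 2^5*3^1* 11^1*13^1* 23^1 = 315744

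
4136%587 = 27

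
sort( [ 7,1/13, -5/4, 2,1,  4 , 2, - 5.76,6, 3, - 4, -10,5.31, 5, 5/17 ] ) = [ - 10, - 5.76, - 4, - 5/4, 1/13 , 5/17,1,2,2,3, 4,5,5.31,6,  7] 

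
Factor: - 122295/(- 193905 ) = 263/417= 3^( - 1)*139^(  -  1 )*263^1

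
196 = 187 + 9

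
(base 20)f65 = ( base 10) 6125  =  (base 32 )5vd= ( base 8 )13755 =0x17ED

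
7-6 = 1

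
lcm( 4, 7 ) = 28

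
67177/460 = 67177/460 = 146.04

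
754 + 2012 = 2766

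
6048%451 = 185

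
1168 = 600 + 568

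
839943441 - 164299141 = 675644300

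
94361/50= 1887+11/50 = 1887.22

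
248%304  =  248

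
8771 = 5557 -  - 3214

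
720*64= 46080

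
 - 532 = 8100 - 8632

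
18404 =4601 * 4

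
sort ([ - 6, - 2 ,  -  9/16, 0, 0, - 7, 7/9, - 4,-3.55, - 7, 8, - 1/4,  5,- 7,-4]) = [ - 7, - 7, - 7,  -  6, - 4, - 4, - 3.55, - 2, - 9/16, - 1/4,0,0,  7/9, 5, 8]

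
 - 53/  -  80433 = 53/80433 = 0.00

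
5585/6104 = 5585/6104  =  0.91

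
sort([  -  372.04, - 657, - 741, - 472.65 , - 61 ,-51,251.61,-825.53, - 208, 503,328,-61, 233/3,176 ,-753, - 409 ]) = [ - 825.53, - 753,-741,-657, - 472.65 , -409 , - 372.04, - 208,-61, - 61 , - 51 , 233/3 , 176, 251.61,328, 503 ]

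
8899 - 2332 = 6567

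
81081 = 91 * 891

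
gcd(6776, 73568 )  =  968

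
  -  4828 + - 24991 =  - 29819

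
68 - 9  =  59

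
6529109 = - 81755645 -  - 88284754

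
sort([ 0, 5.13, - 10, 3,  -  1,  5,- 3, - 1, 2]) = [  -  10, - 3, - 1,-1,0 , 2 , 3, 5,5.13 ] 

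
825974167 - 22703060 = 803271107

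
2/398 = 1/199 = 0.01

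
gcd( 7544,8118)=82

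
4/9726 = 2/4863 = 0.00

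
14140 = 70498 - 56358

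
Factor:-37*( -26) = 2^1 * 13^1 * 37^1 =962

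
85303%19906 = 5679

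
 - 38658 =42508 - 81166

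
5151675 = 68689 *75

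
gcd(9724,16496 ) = 4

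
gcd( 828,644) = 92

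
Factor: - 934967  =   -11^2*7727^1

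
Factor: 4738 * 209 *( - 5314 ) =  -2^2 * 11^1*19^1*23^1*103^1*2657^1 = - 5262145988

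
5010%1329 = 1023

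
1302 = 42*31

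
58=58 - 0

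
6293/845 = 6293/845 = 7.45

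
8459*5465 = 46228435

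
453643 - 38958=414685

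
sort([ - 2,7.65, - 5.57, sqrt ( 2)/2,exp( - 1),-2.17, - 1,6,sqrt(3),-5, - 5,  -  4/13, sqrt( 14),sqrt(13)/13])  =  [- 5.57  , - 5, - 5, - 2.17 , - 2, - 1, - 4/13, sqrt( 13)/13 , exp( - 1),sqrt(2)/2,sqrt ( 3 ),sqrt( 14), 6, 7.65] 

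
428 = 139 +289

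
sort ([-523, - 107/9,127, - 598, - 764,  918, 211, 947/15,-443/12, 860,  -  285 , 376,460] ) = [ - 764, - 598, - 523, - 285, - 443/12, - 107/9, 947/15,127,211,376,460, 860,918]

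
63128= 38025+25103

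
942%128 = 46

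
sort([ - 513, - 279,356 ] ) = [ - 513,-279, 356 ]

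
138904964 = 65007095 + 73897869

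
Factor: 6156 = 2^2*3^4  *  19^1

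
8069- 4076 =3993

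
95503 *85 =8117755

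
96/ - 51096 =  - 1+2125/2129 = - 0.00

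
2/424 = 1/212 = 0.00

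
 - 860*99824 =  -85848640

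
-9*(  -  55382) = 498438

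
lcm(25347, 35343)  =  2509353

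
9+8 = 17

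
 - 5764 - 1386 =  - 7150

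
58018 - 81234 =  - 23216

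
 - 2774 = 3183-5957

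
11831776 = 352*33613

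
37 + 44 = 81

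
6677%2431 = 1815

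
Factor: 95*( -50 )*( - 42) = 2^2*3^1*5^3*7^1*19^1 = 199500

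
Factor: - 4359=  -  3^1* 1453^1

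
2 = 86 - 84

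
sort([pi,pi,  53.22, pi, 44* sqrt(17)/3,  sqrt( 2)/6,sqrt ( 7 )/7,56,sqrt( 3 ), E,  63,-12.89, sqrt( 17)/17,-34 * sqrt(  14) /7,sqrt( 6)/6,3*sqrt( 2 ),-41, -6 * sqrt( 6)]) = [  -  41, -34 * sqrt(14)/7, - 6*sqrt(6 ),-12.89,sqrt ( 2 )/6, sqrt(17 )/17,  sqrt(7 )/7,  sqrt ( 6 ) /6, sqrt(3),E,  pi,pi , pi,3 * sqrt( 2),53.22, 56,44 *sqrt( 17) /3, 63]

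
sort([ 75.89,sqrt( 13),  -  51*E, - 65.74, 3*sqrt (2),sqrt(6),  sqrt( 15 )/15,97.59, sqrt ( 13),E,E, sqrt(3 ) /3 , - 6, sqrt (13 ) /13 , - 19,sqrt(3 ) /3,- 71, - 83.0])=[ -51*E, - 83.0,-71,-65.74, - 19, - 6,sqrt(15)/15,sqrt( 13)/13,sqrt(3) /3,sqrt( 3)/3, sqrt( 6),E,E,sqrt (13 ), sqrt( 13 ),3*sqrt( 2),75.89,97.59 ]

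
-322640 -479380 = -802020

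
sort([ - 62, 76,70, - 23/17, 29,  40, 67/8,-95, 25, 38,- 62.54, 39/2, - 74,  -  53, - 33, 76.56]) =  [ - 95,-74,-62.54,-62,  -  53, -33,-23/17, 67/8,39/2, 25,29, 38,40,70, 76, 76.56]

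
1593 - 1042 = 551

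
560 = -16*( - 35) 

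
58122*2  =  116244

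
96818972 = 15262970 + 81556002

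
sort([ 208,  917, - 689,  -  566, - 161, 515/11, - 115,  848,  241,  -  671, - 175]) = [ - 689 , - 671, - 566,  -  175,  -  161,-115 , 515/11,208, 241, 848,917 ] 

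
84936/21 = 28312/7= 4044.57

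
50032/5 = 50032/5= 10006.40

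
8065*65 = 524225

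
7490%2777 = 1936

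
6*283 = 1698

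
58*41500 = 2407000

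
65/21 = 3 + 2/21 = 3.10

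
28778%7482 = 6332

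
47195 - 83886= - 36691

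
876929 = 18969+857960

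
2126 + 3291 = 5417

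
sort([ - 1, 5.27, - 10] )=[  -  10, - 1,5.27]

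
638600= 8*79825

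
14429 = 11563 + 2866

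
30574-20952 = 9622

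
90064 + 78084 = 168148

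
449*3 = 1347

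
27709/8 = 3463 + 5/8= 3463.62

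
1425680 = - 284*(-5020)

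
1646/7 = 1646/7=235.14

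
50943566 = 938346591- 887403025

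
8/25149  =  8/25149 =0.00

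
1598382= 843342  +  755040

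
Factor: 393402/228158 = 519/301 = 3^1*7^( - 1)*43^( - 1)*173^1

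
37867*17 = 643739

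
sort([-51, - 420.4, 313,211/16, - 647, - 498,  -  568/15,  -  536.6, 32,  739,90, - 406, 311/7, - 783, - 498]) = [-783, - 647, - 536.6, - 498, - 498, - 420.4, - 406, - 51 ,-568/15,211/16,32,  311/7, 90, 313, 739] 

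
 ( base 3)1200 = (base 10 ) 45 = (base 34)1b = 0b101101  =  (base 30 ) 1F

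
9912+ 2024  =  11936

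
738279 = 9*82031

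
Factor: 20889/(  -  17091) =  - 11/9 = - 3^( - 2 ) *11^1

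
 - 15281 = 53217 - 68498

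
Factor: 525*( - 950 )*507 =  - 2^1*3^2*5^4 * 7^1 * 13^2 * 19^1 = -252866250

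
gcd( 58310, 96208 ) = 14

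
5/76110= 1/15222 = 0.00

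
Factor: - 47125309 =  - 7^2*11^1*17^1*37^1*139^1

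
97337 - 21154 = 76183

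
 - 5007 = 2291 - 7298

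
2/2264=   1/1132 = 0.00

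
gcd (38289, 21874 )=1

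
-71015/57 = -1246 + 7/57 = - 1245.88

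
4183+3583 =7766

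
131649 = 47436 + 84213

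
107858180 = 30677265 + 77180915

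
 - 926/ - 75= 926/75=12.35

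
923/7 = 131 + 6/7 = 131.86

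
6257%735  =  377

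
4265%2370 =1895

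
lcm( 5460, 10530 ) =147420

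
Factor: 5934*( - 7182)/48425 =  - 42617988/48425= -  2^2 *3^4 * 5^(-2)*7^1*13^( - 1) * 19^1*23^1*43^1  *  149^(-1) 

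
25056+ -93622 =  - 68566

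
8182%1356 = 46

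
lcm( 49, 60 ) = 2940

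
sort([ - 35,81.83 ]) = [ - 35,  81.83 ]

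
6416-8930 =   -  2514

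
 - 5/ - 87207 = 5/87207 = 0.00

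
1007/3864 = 1007/3864 = 0.26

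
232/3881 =232/3881=0.06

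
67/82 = 67/82 = 0.82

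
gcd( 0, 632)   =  632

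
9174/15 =3058/5 = 611.60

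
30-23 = 7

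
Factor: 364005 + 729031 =2^2 * 7^1*103^1  *379^1  =  1093036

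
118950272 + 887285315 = 1006235587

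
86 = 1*86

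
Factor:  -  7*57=  -  399  =  -3^1*7^1 * 19^1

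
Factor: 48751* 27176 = 1324857176 = 2^3*43^1* 79^1*48751^1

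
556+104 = 660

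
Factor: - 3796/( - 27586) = 2^1*73^1 * 1061^(-1 ) = 146/1061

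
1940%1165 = 775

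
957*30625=29308125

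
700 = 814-114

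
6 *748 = 4488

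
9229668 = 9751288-521620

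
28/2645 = 28/2645 = 0.01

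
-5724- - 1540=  - 4184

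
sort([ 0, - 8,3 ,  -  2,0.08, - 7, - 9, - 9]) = [-9, - 9 , - 8, -7, - 2,0,0.08, 3 ] 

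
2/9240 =1/4620 = 0.00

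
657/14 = 46+ 13/14 = 46.93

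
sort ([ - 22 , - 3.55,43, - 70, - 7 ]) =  [ - 70, - 22, - 7, - 3.55,  43]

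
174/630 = 29/105 = 0.28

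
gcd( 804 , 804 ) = 804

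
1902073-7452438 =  - 5550365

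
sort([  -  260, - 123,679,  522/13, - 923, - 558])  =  [ - 923, - 558, - 260,-123,522/13,  679]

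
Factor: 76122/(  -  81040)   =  -2^( - 3) * 3^2*5^ (-1)*1013^( - 1 )* 4229^1 =-  38061/40520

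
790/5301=790/5301 = 0.15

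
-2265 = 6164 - 8429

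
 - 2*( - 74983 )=149966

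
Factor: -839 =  - 839^1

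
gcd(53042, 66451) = 11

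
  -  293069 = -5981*49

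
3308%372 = 332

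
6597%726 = 63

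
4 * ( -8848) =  - 35392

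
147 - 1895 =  - 1748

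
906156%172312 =44596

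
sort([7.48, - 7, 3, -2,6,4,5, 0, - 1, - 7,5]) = [ - 7, - 7,  -  2,- 1, 0,3, 4, 5,5, 6, 7.48 ]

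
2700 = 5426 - 2726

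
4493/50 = 4493/50  =  89.86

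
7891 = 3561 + 4330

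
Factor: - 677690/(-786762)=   845/981 = 3^( - 2)*5^1 * 13^2* 109^( - 1 ) 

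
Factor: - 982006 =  - 2^1 * 491003^1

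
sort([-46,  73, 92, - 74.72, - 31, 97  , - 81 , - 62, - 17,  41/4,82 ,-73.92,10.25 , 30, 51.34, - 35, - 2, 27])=[ - 81, - 74.72,-73.92, - 62,-46, - 35,- 31, - 17,-2, 41/4, 10.25, 27, 30, 51.34, 73,82, 92,97] 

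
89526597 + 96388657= 185915254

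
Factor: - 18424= -2^3*7^2*47^1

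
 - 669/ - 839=669/839 = 0.80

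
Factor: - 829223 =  - 829223^1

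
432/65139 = 144/21713 = 0.01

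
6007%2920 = 167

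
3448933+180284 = 3629217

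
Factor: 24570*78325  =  2^1*3^3*5^3*7^1*13^2 *241^1 = 1924445250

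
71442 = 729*98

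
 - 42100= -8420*5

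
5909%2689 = 531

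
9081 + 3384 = 12465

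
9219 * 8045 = 74166855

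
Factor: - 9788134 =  - 2^1*1979^1*2473^1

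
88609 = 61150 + 27459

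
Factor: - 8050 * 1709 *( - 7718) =2^2 *5^2 * 7^1*17^1*23^1 *227^1*1709^1 = 106179999100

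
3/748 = 3/748=0.00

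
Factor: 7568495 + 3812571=11381066 = 2^1 * 5690533^1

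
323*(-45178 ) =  - 14592494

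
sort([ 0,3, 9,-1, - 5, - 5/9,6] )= [ - 5, - 1,-5/9,0,3, 6,9]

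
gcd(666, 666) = 666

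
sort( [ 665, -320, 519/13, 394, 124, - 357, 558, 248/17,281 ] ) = [-357, -320, 248/17, 519/13, 124, 281, 394,558, 665]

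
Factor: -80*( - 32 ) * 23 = 2^9*5^1*23^1 = 58880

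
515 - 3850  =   - 3335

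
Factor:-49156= - 2^2*12289^1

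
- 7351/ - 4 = 7351/4 = 1837.75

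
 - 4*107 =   -  428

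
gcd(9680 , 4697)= 11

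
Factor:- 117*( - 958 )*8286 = 928744596 = 2^2*3^3 * 13^1 * 479^1 * 1381^1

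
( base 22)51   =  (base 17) 69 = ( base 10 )111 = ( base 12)93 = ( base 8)157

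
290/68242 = 145/34121 =0.00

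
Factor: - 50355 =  - 3^3 * 5^1*373^1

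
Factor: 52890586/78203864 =2^(-2)* 7^1*23^( - 1)*47^( - 1)*9043^(-1)*3777899^1 =26445293/39101932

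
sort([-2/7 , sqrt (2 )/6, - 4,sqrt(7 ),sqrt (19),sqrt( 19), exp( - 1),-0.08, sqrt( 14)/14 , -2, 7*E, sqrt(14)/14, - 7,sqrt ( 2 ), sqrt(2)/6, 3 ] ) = [-7,-4,-2,  -  2/7, - 0.08,sqrt( 2)/6, sqrt(2)/6, sqrt(14)/14,sqrt(14 )/14,exp(- 1),sqrt ( 2 ), sqrt( 7), 3, sqrt(19), sqrt( 19),7*E]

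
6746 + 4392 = 11138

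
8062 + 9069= 17131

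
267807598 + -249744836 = 18062762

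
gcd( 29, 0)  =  29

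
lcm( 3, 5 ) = 15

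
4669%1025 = 569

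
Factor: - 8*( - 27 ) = 216 = 2^3*3^3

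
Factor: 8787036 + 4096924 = 12883960 = 2^3*5^1*17^1*18947^1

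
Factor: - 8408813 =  - 7^1* 41^1 *83^1*353^1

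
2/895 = 2/895 = 0.00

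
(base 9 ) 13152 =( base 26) D3A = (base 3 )110011202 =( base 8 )21254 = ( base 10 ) 8876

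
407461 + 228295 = 635756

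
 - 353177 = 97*(  -  3641 )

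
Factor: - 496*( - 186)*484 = 44651904  =  2^7*3^1*11^2*31^2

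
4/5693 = 4/5693 = 0.00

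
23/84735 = 23/84735 = 0.00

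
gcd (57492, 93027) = 3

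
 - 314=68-382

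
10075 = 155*65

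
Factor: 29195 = 5^1*5839^1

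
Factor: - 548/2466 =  - 2^1 *3^( - 2) = - 2/9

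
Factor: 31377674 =2^1*15688837^1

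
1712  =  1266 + 446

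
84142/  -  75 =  - 1122 + 8/75 = - 1121.89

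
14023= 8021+6002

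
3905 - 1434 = 2471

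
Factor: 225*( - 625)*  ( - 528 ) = 2^4 * 3^3*5^6*11^1 = 74250000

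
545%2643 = 545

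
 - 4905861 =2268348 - 7174209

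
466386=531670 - 65284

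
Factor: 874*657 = 2^1*3^2*19^1 * 23^1*73^1=   574218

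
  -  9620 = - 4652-4968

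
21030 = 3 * 7010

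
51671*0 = 0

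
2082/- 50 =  - 1041/25 = - 41.64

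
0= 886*0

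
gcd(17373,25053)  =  3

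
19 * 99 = 1881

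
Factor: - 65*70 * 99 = -2^1*3^2*5^2*7^1*11^1 * 13^1 = - 450450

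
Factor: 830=2^1*5^1*83^1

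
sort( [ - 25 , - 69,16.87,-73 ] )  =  [ - 73, - 69, - 25, 16.87] 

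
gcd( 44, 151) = 1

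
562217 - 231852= 330365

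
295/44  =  6+31/44= 6.70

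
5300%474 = 86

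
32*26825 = 858400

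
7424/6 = 1237 + 1/3 = 1237.33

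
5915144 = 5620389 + 294755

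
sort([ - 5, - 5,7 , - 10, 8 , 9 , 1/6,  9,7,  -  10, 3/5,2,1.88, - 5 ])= [ - 10, - 10, - 5, - 5, - 5 , 1/6 , 3/5, 1.88,2 , 7 , 7,8, 9,9] 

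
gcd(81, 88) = 1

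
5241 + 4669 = 9910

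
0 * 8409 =0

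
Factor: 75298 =2^1 * 37649^1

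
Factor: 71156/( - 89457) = -2^2 * 3^(-1 )*17789^1*29819^( - 1) 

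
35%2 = 1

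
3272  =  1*3272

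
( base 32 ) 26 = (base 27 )2G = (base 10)70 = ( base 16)46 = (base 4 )1012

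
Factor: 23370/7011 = 10/3 = 2^1*3^(-1)*5^1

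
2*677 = 1354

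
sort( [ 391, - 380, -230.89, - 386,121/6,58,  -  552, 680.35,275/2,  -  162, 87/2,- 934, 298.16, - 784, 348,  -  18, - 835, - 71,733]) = [ - 934, - 835, - 784, - 552,-386, - 380 , - 230.89, - 162, - 71, -18, 121/6, 87/2,58,  275/2,298.16, 348,391,680.35,733]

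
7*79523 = 556661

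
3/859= 3/859 = 0.00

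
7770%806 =516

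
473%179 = 115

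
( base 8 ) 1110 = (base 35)GO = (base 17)206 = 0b1001001000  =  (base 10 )584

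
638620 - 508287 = 130333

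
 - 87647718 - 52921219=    - 140568937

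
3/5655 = 1/1885 = 0.00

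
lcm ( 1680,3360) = 3360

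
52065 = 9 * 5785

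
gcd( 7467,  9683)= 1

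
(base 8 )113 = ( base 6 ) 203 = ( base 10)75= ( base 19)3I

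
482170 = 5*96434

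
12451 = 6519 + 5932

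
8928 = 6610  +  2318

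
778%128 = 10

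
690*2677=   1847130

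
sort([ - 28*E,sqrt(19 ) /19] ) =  [ - 28 * E,sqrt(19)/19] 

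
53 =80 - 27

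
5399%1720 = 239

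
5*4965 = 24825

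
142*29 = 4118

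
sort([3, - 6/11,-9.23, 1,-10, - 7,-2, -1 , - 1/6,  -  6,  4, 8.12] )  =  [ - 10, - 9.23, - 7, - 6, -2,- 1,-6/11,  -  1/6, 1, 3,4,  8.12] 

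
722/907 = 722/907 = 0.80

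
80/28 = 20/7 = 2.86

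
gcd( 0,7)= 7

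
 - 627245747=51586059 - 678831806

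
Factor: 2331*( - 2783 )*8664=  - 2^3*3^3*7^1 * 11^2 * 19^2 * 23^1*37^1 = - 56204866872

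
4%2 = 0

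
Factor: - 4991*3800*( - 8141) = 154400577800 = 2^3*5^2*7^2*19^1*23^1 * 31^1*1163^1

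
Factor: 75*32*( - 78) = - 187200 = - 2^6*3^2*5^2*13^1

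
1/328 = 1/328=0.00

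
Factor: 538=2^1 *269^1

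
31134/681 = 45 + 163/227  =  45.72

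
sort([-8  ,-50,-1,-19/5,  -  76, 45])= [ -76, - 50, - 8,  -  19/5,  -  1, 45] 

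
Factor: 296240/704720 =7^1*23^1*383^(  -  1) = 161/383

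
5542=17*326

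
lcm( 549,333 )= 20313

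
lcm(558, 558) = 558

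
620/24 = 25 + 5/6= 25.83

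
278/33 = 8+14/33 = 8.42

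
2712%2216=496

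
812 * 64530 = 52398360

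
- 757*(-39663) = 30024891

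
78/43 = 78/43 = 1.81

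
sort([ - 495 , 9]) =[-495, 9 ] 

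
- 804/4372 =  - 1 + 892/1093 = - 0.18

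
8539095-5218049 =3321046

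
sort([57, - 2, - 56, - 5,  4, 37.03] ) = [  -  56, - 5,-2, 4, 37.03, 57]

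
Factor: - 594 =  - 2^1*3^3*11^1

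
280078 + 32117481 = 32397559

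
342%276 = 66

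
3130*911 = 2851430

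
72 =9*8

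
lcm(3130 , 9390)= 9390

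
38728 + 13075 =51803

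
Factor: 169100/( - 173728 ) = -475/488 = -2^(  -  3 )*5^2*19^1*61^ ( -1)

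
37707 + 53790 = 91497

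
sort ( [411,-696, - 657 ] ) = [ - 696, - 657,411] 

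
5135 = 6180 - 1045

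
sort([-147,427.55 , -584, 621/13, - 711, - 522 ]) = [ - 711,-584, - 522, - 147 , 621/13, 427.55] 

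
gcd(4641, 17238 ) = 663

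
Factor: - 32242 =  - 2^1*7^3*47^1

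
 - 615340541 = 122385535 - 737726076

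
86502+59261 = 145763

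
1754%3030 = 1754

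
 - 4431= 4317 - 8748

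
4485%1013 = 433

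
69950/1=69950  =  69950.00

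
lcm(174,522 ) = 522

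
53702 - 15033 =38669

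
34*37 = 1258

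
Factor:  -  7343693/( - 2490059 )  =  7^1*11^ ( - 2)*13^ (-1)*23^1*1583^( - 1) * 45613^1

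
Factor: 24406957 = 24406957^1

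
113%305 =113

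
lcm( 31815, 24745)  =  222705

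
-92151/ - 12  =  7679 + 1/4  =  7679.25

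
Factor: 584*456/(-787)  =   -266304/787=- 2^6*3^1 * 19^1*73^1*787^( - 1)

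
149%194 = 149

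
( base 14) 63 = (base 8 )127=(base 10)87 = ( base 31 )2P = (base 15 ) 5C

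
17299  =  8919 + 8380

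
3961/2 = 1980+1/2 = 1980.50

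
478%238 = 2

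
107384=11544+95840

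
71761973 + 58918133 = 130680106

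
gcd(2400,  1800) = 600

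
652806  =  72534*9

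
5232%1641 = 309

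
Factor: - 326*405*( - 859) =113413770 = 2^1 * 3^4*5^1*163^1 * 859^1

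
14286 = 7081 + 7205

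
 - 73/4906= -1 + 4833/4906 = -0.01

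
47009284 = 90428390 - 43419106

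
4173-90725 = -86552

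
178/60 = 2 + 29/30 = 2.97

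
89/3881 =89/3881 =0.02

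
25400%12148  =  1104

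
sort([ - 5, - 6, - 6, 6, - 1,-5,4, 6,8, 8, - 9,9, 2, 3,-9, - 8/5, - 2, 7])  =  [ - 9, - 9, - 6, - 6, -5 , - 5, - 2, - 8/5, - 1, 2, 3,4, 6, 6,7, 8, 8, 9]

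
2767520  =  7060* 392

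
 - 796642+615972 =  - 180670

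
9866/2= 4933 = 4933.00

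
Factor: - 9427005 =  - 3^2*5^1 * 7^1 * 29927^1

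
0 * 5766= 0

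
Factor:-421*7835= -3298535 = -5^1*421^1*1567^1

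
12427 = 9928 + 2499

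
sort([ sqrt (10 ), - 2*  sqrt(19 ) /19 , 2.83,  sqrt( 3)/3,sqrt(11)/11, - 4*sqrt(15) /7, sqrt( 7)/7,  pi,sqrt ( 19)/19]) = [-4*sqrt( 15) /7,  -  2*sqrt (19)/19 , sqrt(19 ) /19,sqrt(11)/11, sqrt( 7 ) /7 , sqrt(3) /3 , 2.83,pi , sqrt( 10) ] 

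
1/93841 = 1/93841 = 0.00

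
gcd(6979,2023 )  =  7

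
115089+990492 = 1105581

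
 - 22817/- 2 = 11408+1/2 = 11408.50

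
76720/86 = 38360/43 = 892.09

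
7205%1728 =293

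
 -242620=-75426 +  - 167194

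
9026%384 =194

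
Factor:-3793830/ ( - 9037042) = 1896915/4518521 = 3^1 *5^1*7^(  -  1)*126461^1 * 645503^( - 1)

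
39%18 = 3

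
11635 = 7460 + 4175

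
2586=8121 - 5535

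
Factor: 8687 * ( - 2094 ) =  - 2^1*3^1*7^1*17^1*73^1*349^1 = - 18190578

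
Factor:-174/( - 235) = 2^1*3^1*5^(-1 )*29^1*47^( - 1) 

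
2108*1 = 2108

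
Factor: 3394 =2^1*1697^1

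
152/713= 152/713   =  0.21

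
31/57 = 31/57 = 0.54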